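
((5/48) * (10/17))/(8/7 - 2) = -175/2448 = -0.07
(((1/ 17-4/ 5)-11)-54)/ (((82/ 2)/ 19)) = -106172/ 3485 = -30.47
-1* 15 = -15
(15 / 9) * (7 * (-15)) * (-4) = 700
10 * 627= 6270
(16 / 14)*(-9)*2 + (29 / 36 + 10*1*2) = 59 / 252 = 0.23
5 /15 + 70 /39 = 83 /39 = 2.13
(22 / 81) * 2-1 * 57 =-4573 / 81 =-56.46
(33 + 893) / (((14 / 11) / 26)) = 132418 / 7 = 18916.86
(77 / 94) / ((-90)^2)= 77 / 761400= 0.00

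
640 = 640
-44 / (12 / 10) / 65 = -22 / 39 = -0.56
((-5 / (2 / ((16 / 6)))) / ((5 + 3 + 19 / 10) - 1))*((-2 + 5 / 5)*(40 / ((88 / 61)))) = 61000 / 2937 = 20.77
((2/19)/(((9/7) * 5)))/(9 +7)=7/6840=0.00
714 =714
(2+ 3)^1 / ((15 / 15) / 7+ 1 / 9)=315 / 16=19.69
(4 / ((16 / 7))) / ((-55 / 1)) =-7 / 220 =-0.03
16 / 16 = 1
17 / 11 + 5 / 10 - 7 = -109 / 22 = -4.95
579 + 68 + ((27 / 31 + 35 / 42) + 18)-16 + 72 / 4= 124379 / 186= 668.70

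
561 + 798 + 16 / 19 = 25837 / 19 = 1359.84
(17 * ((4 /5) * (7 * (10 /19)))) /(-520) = -119 /1235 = -0.10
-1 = -1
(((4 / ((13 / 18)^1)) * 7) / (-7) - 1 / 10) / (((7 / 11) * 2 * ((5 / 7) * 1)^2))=-56441 / 6500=-8.68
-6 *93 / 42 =-93 / 7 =-13.29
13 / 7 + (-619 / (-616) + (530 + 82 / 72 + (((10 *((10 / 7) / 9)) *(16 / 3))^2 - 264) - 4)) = 1061440003 / 3143448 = 337.67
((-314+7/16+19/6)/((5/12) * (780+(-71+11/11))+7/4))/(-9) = 14899/128556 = 0.12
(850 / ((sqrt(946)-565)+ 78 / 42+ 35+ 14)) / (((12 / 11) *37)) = -117777275 / 2865231234-229075 *sqrt(946) / 2865231234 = -0.04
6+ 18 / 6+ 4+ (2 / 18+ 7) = 181 / 9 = 20.11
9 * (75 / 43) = 15.70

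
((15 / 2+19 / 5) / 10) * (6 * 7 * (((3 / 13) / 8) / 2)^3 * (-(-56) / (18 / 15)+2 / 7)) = 1504143 / 224972800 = 0.01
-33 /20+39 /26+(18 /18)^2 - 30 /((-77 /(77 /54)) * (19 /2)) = 3107 /3420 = 0.91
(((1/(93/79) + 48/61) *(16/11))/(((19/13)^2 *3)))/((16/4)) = 6275308/67582449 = 0.09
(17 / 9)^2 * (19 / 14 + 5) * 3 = 25721 / 378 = 68.04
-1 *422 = -422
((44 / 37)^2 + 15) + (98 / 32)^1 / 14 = 728655 / 43808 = 16.63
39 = 39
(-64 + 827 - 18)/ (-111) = -745/ 111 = -6.71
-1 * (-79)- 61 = 18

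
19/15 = 1.27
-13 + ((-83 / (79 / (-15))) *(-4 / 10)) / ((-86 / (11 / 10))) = -438871 / 33970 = -12.92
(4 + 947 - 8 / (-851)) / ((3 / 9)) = 2427927 / 851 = 2853.03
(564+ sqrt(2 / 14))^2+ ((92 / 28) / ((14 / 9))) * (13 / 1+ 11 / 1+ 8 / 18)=1128 * sqrt(7) / 7+ 15589241 / 49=318574.12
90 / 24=15 / 4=3.75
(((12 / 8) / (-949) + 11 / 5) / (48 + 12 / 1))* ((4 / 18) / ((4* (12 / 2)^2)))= 0.00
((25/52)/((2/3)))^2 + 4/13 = 8953/10816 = 0.83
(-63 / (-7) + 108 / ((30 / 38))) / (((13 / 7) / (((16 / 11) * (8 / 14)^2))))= 186624 / 5005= 37.29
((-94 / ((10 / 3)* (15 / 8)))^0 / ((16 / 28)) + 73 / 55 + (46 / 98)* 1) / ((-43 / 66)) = -114699 / 21070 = -5.44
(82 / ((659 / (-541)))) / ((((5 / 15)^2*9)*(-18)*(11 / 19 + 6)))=421439 / 741375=0.57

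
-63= -63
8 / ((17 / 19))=152 / 17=8.94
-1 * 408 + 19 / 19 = -407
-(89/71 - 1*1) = -18/71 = -0.25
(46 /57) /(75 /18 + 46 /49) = 4508 /28519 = 0.16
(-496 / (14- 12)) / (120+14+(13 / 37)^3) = -12561944 / 6789699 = -1.85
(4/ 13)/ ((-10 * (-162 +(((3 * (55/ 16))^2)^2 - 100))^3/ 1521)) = -65865144550293504/ 1897754526589820946437995285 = -0.00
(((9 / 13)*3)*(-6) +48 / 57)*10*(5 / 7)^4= -2562500 / 84721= -30.25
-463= -463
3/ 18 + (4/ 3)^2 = 35/ 18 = 1.94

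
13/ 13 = 1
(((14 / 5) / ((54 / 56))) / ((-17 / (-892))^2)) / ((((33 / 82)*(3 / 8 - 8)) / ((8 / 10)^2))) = -3273705422848 / 1963429875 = -1667.34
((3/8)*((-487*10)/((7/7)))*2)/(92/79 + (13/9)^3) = -420702255/481262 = -874.16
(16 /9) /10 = 8 /45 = 0.18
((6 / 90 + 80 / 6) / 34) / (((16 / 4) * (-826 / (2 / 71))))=-67 / 19939640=-0.00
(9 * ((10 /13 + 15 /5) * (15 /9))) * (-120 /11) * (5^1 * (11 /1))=-441000 /13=-33923.08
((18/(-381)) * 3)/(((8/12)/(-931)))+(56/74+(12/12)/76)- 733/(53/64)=-12992510541/18927572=-686.43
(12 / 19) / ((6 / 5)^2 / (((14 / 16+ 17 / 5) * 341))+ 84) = 5115 / 680303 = 0.01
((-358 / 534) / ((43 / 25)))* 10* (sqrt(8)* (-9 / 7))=268500* sqrt(2) / 26789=14.17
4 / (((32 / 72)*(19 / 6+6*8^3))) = 54 / 18451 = 0.00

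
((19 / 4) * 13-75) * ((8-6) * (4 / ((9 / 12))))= -424 / 3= -141.33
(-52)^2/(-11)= -2704/11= -245.82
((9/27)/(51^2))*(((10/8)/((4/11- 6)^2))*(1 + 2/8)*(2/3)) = 0.00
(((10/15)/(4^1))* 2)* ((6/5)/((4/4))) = 2/5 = 0.40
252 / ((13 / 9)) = 2268 / 13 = 174.46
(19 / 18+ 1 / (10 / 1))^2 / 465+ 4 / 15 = 253804 / 941625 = 0.27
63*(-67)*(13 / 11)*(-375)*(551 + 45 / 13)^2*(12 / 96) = 10279836063000 / 143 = 71886965475.52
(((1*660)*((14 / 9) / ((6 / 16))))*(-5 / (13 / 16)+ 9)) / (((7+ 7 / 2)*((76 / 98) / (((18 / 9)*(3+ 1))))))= 51054080 / 6669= 7655.43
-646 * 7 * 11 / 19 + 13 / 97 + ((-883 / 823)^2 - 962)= -235124833430 / 65700913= -3578.71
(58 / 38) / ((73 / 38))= 58 / 73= 0.79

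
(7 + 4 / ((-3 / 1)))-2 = 11 / 3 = 3.67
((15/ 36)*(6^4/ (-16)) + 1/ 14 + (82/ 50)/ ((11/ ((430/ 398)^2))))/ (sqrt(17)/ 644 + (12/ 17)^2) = -251903729343172032/ 3745621151472629 + 785026071646143*sqrt(17)/ 3745621151472629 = -66.39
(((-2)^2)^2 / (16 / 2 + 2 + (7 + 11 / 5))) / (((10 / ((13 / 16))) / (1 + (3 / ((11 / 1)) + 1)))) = 325 / 2112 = 0.15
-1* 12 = -12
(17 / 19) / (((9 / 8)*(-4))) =-34 / 171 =-0.20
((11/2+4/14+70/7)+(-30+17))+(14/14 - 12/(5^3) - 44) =-70543/1750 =-40.31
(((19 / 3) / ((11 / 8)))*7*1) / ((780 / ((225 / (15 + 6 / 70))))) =23275 / 37752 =0.62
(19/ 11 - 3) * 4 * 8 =-448/ 11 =-40.73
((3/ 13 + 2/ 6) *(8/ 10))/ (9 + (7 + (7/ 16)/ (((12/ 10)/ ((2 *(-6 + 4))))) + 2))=704/ 25805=0.03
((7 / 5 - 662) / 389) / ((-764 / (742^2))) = 454628223 / 371495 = 1223.78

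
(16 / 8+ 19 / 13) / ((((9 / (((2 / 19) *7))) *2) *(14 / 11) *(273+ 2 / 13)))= 55 / 134938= 0.00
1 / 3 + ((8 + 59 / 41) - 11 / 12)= 4357 / 492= 8.86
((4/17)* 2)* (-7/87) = -56/1479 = -0.04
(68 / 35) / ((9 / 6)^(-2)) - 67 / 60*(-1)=461 / 84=5.49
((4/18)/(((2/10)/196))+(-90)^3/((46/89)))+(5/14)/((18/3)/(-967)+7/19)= -5439622669069/3857238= -1410237.76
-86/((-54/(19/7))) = 817/189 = 4.32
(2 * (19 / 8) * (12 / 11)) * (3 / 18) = 19 / 22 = 0.86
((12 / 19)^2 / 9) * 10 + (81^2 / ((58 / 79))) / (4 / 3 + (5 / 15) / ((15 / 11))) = 5664.44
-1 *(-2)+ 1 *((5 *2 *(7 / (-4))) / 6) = -11 / 12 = -0.92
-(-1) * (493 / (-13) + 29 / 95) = -46458 / 1235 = -37.62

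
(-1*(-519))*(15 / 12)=648.75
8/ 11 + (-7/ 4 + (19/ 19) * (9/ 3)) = 87/ 44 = 1.98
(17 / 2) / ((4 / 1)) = 17 / 8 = 2.12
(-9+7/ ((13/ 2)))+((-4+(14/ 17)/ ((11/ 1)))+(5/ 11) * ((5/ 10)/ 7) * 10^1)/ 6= -290077/ 34034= -8.52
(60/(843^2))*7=140/236883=0.00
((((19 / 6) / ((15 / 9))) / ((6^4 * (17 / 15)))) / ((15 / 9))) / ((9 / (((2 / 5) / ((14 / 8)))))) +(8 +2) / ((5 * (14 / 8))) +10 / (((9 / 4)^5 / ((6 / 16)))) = 282925417 / 234227700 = 1.21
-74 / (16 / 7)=-32.38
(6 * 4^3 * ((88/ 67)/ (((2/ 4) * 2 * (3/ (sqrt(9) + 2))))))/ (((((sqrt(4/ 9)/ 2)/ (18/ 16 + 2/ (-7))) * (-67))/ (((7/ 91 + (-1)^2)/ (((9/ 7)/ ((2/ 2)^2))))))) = -4632320/ 175071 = -26.46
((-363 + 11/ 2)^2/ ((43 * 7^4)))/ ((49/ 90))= 2.27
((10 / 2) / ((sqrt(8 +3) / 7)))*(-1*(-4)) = 140*sqrt(11) / 11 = 42.21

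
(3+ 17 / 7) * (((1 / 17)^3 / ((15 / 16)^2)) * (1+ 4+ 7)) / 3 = 38912 / 7737975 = 0.01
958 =958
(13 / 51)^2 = 169 / 2601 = 0.06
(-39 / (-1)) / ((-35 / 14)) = -78 / 5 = -15.60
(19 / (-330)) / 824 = -19 / 271920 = -0.00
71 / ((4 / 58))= 2059 / 2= 1029.50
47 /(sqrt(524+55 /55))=47*sqrt(21) /105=2.05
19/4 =4.75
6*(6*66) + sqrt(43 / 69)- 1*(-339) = sqrt(2967) / 69 + 2715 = 2715.79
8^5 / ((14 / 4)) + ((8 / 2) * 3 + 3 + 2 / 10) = 328212 / 35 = 9377.49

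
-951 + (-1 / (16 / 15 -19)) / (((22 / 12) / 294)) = -2787549 / 2959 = -942.06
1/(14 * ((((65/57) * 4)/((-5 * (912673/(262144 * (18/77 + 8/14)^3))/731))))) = -3392846362059/4749694827757568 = -0.00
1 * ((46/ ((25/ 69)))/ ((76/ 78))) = 61893/ 475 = 130.30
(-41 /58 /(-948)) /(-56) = -41 /3079104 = -0.00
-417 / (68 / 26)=-5421 / 34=-159.44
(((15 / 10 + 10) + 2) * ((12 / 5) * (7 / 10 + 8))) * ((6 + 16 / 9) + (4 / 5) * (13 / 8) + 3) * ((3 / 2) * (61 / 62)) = 5024.36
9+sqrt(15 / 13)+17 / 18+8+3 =22.02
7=7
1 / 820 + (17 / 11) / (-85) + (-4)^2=144167 / 9020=15.98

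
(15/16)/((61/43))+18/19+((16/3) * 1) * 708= 70051967/18544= 3777.61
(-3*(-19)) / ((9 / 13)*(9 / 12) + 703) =2964 / 36583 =0.08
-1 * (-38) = 38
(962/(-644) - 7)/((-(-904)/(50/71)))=-0.01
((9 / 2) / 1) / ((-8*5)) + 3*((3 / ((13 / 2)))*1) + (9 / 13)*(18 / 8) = 2943 / 1040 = 2.83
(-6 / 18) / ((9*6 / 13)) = -13 / 162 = -0.08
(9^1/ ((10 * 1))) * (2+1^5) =27/ 10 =2.70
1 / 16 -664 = -10623 / 16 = -663.94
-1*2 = -2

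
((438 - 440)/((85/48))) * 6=-6.78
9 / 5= 1.80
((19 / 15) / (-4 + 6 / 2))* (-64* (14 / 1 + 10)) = 9728 / 5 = 1945.60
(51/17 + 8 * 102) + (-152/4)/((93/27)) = 807.97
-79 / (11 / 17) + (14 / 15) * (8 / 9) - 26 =-218683 / 1485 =-147.26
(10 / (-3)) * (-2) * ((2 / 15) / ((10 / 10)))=8 / 9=0.89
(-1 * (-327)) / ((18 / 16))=872 / 3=290.67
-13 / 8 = -1.62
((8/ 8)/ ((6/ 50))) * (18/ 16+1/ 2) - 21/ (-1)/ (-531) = 13.50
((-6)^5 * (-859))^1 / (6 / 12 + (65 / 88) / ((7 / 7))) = 587803392 / 109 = 5392691.67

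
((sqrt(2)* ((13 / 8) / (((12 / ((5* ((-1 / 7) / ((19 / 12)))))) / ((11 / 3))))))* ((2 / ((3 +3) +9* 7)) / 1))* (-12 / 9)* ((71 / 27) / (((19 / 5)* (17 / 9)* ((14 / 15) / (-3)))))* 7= -0.10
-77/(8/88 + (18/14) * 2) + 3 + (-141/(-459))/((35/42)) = -53432/2091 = -25.55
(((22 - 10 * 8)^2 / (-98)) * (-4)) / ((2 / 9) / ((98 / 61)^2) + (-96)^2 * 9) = 5934096 / 3584677513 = 0.00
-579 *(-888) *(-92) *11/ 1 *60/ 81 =-1156270720/ 3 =-385423573.33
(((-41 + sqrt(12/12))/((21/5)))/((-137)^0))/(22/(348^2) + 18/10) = -20184000/3815161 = -5.29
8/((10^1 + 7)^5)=8/1419857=0.00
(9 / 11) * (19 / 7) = 171 / 77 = 2.22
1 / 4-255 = -1019 / 4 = -254.75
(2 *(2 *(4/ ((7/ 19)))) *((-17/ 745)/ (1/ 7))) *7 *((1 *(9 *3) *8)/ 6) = -1302336/ 745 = -1748.10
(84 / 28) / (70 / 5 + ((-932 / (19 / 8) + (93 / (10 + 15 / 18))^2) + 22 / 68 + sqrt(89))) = -6802790223194550 / 689597768486685061 - 22348054267500*sqrt(89) / 689597768486685061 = -0.01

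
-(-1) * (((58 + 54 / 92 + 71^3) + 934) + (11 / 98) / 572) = 42066371643 / 117208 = 358903.59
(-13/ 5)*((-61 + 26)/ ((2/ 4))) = 182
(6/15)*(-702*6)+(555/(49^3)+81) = -943424556/588245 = -1603.80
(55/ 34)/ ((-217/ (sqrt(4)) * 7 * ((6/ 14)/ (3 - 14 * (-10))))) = -7865/ 11067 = -0.71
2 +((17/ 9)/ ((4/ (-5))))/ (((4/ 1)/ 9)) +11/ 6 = -71/ 48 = -1.48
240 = 240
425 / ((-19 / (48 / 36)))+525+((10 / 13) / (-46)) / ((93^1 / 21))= 261615530 / 528333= 495.17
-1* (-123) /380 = 123 /380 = 0.32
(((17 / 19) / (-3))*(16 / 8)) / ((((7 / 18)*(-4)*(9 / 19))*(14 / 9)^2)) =459 / 1372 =0.33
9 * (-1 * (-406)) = 3654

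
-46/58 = -23/29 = -0.79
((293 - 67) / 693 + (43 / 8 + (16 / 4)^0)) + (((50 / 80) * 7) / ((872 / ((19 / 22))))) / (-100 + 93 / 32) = 6.70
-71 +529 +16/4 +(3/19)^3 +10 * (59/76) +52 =521.77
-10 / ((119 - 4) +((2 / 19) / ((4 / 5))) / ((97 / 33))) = -7372 / 84811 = -0.09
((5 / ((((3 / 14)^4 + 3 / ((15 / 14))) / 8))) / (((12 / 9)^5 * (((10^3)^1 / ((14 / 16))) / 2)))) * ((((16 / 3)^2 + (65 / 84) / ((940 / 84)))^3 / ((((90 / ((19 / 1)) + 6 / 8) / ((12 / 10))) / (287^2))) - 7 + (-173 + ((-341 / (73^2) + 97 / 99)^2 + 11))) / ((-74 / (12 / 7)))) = -289983387117147501876882594618283 / 5056196735736200547126993920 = -57352.08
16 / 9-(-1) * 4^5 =9232 / 9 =1025.78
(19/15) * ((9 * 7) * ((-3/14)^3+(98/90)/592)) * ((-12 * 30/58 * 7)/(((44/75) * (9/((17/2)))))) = 118061345/2643872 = 44.65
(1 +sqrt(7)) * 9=9 +9 * sqrt(7)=32.81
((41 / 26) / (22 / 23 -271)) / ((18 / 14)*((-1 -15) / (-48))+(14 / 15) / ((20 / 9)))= -165025 / 23980671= -0.01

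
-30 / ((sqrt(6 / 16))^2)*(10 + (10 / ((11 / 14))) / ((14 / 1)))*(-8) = 76800 / 11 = 6981.82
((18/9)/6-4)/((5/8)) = -88/15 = -5.87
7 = 7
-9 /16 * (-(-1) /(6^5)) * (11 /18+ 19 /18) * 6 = -5 /6912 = -0.00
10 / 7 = 1.43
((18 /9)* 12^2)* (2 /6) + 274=370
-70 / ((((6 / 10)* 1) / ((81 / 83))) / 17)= -160650 / 83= -1935.54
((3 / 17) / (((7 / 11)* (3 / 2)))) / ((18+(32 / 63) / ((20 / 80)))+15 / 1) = 198 / 37519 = 0.01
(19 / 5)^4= 130321 / 625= 208.51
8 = 8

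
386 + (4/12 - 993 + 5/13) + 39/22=-518669/858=-604.51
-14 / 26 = -7 / 13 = -0.54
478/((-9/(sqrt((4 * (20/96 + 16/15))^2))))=-4063/15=-270.87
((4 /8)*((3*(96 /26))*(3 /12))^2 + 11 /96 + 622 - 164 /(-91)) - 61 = 566.75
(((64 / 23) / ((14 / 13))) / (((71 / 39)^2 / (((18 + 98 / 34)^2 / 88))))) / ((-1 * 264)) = -164775 / 11260018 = -0.01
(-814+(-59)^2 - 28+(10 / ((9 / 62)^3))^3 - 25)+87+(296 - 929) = 13537087347449123252 / 387420489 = 34941588614.46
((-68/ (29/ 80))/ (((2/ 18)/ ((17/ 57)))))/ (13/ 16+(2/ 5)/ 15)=-332928000/ 554857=-600.02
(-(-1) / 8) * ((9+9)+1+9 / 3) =11 / 4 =2.75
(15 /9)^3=125 /27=4.63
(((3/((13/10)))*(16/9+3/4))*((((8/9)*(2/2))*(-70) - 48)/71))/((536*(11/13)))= -28210/1412829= -0.02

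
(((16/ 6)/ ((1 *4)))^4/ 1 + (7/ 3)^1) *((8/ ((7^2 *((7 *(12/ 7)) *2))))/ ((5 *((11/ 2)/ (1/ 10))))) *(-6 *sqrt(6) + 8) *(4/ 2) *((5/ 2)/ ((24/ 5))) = 205/ 392931 - 205 *sqrt(6)/ 523908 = -0.00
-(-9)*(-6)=-54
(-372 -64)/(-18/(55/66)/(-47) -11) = 41.36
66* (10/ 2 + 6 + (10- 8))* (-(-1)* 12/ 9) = 1144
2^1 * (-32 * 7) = -448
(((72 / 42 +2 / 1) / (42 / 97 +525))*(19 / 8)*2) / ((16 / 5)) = 0.01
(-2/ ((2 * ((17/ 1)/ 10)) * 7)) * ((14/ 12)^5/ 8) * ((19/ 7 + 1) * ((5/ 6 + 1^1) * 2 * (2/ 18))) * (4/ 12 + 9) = -1716715/ 5353776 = -0.32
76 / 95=4 / 5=0.80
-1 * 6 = -6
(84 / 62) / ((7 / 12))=72 / 31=2.32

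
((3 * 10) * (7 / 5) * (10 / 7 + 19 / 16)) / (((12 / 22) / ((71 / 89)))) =228833 / 1424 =160.70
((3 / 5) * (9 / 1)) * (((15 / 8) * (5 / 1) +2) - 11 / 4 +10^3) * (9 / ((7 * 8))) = 1960767 / 2240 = 875.34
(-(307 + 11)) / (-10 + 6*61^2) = -159 / 11158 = -0.01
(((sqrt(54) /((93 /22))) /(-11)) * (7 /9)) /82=-7 * sqrt(6) /11439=-0.00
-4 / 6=-0.67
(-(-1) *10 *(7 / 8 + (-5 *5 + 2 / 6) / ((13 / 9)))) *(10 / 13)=-42125 / 338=-124.63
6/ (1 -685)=-1/ 114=-0.01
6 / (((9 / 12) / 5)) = 40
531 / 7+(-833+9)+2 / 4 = -10467 / 14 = -747.64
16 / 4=4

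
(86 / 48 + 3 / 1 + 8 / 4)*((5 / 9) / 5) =163 / 216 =0.75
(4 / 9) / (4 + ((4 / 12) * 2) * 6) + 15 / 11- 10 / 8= 67 / 396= 0.17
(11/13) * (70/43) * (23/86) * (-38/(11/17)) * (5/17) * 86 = -547.23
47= 47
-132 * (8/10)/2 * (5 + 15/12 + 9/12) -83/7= -13351/35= -381.46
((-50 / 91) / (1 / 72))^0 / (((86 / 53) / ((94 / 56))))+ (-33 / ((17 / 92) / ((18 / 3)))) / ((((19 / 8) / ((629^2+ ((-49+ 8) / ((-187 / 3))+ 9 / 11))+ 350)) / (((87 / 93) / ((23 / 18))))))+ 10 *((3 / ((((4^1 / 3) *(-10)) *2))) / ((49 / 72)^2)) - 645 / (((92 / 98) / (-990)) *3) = -130573464.32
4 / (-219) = -4 / 219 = -0.02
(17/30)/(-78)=-17/2340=-0.01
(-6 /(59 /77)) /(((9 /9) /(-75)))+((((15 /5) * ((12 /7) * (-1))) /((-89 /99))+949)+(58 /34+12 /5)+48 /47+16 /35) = 45451020064 /29368843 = 1547.59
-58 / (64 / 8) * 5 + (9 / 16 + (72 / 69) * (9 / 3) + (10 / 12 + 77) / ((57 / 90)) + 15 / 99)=20879113 / 230736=90.49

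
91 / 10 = 9.10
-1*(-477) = 477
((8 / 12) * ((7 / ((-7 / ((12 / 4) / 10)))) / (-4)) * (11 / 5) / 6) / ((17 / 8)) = 0.01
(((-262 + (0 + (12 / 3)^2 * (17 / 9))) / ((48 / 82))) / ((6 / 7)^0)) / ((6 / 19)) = -812497 / 648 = -1253.85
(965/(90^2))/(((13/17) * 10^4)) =3281/210600000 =0.00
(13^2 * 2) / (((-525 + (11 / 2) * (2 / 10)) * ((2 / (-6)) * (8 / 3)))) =45 / 62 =0.73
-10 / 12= -5 / 6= -0.83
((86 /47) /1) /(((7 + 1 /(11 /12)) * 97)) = 946 /405751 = 0.00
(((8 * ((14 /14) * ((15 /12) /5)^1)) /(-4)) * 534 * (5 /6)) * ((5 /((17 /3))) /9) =-2225 /102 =-21.81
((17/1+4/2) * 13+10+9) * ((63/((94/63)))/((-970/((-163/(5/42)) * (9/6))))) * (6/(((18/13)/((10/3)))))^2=22619998674/4559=4961614.10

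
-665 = -665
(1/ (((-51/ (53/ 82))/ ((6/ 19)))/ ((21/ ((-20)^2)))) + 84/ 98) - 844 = -31264082191/ 37080400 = -843.14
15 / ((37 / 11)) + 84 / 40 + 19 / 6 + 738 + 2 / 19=7885882 / 10545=747.83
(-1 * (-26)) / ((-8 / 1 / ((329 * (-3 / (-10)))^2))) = -12664197 / 400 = -31660.49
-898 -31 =-929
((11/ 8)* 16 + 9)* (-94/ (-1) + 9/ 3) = 3007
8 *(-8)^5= -262144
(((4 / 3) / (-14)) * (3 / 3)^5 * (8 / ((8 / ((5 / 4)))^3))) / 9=-125 / 387072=-0.00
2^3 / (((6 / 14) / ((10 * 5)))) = 2800 / 3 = 933.33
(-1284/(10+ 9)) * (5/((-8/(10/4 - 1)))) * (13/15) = 4173/76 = 54.91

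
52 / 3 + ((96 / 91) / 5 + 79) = 131783 / 1365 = 96.54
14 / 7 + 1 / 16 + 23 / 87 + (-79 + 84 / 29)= -102697 / 1392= -73.78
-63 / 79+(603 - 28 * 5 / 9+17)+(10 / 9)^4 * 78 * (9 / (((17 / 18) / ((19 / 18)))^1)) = 587259587 / 326349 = 1799.48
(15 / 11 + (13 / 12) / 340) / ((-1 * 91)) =-61343 / 4084080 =-0.02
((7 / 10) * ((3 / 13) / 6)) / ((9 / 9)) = 7 / 260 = 0.03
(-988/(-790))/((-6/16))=-3952/1185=-3.34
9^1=9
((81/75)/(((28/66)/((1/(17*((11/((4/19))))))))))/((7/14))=324/56525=0.01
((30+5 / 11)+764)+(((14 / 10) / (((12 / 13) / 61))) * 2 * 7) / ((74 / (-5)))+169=4278085 / 4884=875.94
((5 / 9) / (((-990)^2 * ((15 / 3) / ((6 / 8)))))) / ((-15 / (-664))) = 83 / 22052250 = 0.00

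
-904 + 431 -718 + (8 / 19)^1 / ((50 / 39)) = -565569 / 475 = -1190.67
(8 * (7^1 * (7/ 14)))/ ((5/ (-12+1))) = -61.60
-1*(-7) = 7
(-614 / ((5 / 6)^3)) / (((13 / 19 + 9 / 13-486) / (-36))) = -589646304 / 7481375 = -78.82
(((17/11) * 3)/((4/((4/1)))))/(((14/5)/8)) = 1020/77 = 13.25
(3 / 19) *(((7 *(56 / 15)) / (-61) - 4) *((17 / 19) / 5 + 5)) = -1993584 / 550525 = -3.62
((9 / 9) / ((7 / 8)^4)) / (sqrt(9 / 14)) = 4096 * sqrt(14) / 7203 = 2.13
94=94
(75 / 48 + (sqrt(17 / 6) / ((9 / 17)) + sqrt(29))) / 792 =25 / 12672 + 17*sqrt(102) / 42768 + sqrt(29) / 792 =0.01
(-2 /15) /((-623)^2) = -2 /5821935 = -0.00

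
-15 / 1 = -15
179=179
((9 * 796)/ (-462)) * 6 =-93.04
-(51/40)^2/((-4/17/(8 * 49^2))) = 106165017/800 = 132706.27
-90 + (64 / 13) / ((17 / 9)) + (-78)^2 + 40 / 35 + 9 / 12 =37118713 / 6188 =5998.50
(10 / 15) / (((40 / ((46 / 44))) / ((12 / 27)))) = 23 / 2970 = 0.01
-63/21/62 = -3/62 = -0.05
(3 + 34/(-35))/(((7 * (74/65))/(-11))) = -2.80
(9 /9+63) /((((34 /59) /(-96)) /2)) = -362496 /17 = -21323.29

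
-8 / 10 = -4 / 5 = -0.80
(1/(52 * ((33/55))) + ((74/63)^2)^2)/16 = 1585556887/13106463552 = 0.12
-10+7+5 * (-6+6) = -3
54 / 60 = 9 / 10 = 0.90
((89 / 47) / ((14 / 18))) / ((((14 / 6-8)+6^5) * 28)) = 2403 / 214740932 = 0.00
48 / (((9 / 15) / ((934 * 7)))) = 523040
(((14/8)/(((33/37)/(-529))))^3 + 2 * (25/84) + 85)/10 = -18003805609062157/160997760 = -111826435.41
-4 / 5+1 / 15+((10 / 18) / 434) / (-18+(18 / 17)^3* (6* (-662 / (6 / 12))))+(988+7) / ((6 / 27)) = 4058370087493201 / 906540454260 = 4476.77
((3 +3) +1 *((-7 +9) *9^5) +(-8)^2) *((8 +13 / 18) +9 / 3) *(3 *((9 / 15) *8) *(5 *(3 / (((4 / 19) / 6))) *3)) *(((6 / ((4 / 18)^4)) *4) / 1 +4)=251864801103384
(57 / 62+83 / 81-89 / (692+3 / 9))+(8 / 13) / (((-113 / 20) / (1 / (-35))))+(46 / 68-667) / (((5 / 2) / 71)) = -1112966311730549 / 58819356414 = -18921.77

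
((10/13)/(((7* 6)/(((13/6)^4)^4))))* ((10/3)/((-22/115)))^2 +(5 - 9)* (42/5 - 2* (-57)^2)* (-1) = 414709741143218960151037/322579812368056320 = 1285603.52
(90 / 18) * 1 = 5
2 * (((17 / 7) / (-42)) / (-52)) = 17 / 7644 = 0.00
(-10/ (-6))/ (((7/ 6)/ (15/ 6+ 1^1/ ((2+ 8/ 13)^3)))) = 71755/ 19652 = 3.65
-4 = -4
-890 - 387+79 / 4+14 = -4973 / 4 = -1243.25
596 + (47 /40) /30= 715247 /1200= 596.04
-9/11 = -0.82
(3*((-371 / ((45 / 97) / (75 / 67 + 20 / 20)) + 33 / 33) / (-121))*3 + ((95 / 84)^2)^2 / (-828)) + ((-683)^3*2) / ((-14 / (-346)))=-26315875599668858161321943 / 1671004649825280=-15748535231.44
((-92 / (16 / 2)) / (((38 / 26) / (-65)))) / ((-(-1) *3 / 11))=213785 / 114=1875.31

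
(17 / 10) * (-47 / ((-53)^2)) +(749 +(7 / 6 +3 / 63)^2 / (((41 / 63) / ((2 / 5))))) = 3022693783 / 4030915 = 749.88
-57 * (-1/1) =57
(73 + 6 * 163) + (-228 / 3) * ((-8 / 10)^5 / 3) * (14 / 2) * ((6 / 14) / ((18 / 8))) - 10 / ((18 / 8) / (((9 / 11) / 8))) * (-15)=330686756 / 309375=1068.89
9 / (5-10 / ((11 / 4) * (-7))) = 693 / 425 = 1.63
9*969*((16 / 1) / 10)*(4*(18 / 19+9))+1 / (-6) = 16656187 / 30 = 555206.23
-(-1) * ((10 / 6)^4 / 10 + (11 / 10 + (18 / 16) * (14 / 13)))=3.08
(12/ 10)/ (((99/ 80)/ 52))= 1664/ 33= 50.42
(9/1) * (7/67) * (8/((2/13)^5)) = 23391459/268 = 87281.56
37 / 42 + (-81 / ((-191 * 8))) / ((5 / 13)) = 1.02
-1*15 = -15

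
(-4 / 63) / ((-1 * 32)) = 1 / 504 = 0.00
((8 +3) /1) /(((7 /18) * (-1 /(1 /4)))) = -99 /14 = -7.07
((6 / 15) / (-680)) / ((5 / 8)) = -0.00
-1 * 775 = -775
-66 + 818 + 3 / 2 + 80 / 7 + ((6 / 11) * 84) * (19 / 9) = 132695 / 154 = 861.66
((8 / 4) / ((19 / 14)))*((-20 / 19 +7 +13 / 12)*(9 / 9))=11221 / 1083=10.36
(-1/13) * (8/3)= -8/39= -0.21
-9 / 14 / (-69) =3 / 322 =0.01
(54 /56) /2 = 0.48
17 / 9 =1.89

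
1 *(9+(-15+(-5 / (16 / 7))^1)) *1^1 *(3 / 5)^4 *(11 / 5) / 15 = -38907 / 250000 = -0.16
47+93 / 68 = 3289 / 68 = 48.37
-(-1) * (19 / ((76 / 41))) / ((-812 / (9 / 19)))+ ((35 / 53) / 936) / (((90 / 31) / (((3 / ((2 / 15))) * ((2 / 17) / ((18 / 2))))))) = -86476253 / 14637361284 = -0.01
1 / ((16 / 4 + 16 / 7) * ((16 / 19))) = 0.19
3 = 3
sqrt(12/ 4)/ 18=sqrt(3)/ 18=0.10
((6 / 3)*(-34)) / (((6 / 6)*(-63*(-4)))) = -17 / 63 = -0.27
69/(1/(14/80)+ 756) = 483/5332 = 0.09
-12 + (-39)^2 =1509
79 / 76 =1.04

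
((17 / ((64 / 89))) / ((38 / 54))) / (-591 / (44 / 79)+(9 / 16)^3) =-9586368 / 302742941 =-0.03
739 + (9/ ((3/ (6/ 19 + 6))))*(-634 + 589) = -2159/ 19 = -113.63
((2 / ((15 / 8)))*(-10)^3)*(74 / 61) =-236800 / 183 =-1293.99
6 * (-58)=-348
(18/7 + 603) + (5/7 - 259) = 347.29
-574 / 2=-287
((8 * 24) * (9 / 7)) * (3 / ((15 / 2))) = 3456 / 35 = 98.74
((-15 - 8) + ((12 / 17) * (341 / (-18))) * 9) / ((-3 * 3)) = 15.93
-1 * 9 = -9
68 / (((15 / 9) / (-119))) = -24276 / 5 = -4855.20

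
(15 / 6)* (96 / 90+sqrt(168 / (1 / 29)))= 8 / 3+5* sqrt(1218)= 177.17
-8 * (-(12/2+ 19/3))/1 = 98.67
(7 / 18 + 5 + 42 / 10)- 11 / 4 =6.84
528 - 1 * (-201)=729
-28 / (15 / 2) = -56 / 15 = -3.73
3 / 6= 1 / 2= 0.50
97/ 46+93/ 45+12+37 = 36691/ 690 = 53.18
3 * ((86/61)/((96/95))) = 4085/976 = 4.19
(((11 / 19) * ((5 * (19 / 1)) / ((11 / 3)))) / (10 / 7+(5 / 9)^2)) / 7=243 / 197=1.23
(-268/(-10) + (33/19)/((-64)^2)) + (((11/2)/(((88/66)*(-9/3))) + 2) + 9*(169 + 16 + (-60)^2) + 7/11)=145929214231/4280320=34093.06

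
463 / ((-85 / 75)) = -408.53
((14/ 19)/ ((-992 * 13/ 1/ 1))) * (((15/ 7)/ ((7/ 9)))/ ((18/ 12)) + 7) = -433/ 857584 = -0.00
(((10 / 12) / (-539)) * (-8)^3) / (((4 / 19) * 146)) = 3040 / 118041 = 0.03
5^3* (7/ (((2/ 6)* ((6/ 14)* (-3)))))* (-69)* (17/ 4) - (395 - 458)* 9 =2397143/ 4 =599285.75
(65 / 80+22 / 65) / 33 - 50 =-571601 / 11440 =-49.97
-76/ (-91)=0.84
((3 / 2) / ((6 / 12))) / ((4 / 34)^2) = 867 / 4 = 216.75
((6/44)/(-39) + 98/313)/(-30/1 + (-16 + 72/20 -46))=-138575/39566956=-0.00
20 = 20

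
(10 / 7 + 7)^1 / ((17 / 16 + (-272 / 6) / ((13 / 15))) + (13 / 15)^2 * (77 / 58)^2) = -2322169200 / 13753916561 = -0.17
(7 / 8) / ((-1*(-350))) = 1 / 400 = 0.00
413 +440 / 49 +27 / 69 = 422.37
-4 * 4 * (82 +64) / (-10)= 1168 / 5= 233.60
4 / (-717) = -4 / 717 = -0.01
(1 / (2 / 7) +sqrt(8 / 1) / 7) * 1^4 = 3.90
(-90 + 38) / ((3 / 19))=-329.33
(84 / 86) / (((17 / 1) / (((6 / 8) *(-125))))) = -7875 / 1462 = -5.39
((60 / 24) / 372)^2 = 25 / 553536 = 0.00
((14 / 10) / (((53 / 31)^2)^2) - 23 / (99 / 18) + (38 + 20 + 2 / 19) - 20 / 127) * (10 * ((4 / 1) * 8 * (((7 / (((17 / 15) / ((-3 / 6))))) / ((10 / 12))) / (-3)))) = 75901745236626624 / 3560429632111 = 21318.14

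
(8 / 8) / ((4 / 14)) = 7 / 2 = 3.50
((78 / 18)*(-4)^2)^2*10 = 432640 / 9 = 48071.11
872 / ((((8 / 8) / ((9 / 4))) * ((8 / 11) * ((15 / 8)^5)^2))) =321854111744 / 64072265625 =5.02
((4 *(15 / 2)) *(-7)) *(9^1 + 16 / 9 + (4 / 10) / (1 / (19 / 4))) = -7987 / 3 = -2662.33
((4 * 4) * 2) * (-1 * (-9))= 288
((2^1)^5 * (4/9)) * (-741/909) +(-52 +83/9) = -148271/2727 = -54.37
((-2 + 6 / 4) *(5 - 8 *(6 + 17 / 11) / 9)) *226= 19097 / 99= 192.90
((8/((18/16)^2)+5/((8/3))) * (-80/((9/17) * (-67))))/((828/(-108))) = -902870/374463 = -2.41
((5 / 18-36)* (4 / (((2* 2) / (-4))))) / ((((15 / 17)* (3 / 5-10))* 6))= -10931 / 3807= -2.87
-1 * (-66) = 66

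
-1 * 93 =-93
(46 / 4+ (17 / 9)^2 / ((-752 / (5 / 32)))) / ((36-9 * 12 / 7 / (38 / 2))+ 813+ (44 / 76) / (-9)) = 2981084743 / 219868821504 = 0.01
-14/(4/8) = -28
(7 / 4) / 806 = 7 / 3224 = 0.00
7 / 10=0.70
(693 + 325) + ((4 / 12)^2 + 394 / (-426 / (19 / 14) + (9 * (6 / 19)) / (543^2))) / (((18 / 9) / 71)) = 95483957156 / 97693299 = 977.38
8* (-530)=-4240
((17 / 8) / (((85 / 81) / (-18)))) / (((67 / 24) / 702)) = -9165.81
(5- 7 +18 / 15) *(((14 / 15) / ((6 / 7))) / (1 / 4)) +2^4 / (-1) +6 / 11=-46874 / 2475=-18.94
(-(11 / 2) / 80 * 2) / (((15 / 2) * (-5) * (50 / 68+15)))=187 / 802500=0.00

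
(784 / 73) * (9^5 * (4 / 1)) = 185177664 / 73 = 2536680.33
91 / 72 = 1.26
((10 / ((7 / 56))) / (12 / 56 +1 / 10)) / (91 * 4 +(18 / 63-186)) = 1225 / 858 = 1.43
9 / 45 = 1 / 5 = 0.20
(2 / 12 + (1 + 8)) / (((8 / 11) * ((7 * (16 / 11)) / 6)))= 6655 / 896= 7.43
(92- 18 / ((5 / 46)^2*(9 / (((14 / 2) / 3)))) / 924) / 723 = 226642 / 1789425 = 0.13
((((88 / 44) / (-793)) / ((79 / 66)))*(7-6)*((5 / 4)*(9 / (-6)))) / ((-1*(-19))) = 495 / 2380586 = 0.00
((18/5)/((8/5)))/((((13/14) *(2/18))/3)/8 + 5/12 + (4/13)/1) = 88452/28645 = 3.09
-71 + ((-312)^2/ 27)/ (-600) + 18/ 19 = -325163/ 4275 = -76.06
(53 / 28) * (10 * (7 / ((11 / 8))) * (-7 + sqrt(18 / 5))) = -7420 / 11 + 636 * sqrt(10) / 11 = -491.71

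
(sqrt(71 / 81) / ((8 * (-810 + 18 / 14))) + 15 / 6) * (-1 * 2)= -5.00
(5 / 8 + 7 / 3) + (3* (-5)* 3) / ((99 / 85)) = -9419 / 264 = -35.68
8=8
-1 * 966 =-966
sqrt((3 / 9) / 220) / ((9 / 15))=sqrt(165) / 198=0.06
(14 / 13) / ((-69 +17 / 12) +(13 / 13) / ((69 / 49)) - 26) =-3864 / 333229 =-0.01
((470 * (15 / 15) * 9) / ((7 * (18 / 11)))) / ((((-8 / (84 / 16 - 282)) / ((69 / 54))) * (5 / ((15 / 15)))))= 1462593 / 448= 3264.72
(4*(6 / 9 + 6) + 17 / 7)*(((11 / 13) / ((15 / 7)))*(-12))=-2068 / 15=-137.87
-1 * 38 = -38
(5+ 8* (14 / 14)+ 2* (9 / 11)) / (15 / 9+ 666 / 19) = 57 / 143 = 0.40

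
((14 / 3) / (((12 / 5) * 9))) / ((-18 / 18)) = -35 / 162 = -0.22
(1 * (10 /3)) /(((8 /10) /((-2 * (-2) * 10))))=500 /3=166.67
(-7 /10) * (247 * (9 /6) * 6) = -15561 /10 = -1556.10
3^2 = 9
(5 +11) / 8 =2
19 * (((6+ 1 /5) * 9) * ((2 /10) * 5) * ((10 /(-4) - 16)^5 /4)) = -574362993.84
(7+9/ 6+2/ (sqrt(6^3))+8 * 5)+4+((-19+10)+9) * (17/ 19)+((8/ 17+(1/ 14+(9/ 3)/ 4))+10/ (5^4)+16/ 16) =sqrt(6)/ 18+3261077/ 59500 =54.94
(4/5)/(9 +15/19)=38/465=0.08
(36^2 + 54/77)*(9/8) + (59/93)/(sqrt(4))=41794637/28644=1459.11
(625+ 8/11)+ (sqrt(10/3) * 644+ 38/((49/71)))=366945/539+ 644 * sqrt(30)/3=1856.57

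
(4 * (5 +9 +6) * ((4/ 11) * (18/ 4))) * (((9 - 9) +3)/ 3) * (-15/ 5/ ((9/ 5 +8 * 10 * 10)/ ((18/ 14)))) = -194400/ 308693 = -0.63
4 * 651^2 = 1695204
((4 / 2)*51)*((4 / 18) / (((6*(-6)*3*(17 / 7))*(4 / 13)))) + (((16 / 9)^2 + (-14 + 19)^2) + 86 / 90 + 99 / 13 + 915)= 6679183 / 7020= 951.45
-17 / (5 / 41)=-697 / 5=-139.40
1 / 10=0.10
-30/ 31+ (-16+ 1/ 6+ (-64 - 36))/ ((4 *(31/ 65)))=-45895/ 744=-61.69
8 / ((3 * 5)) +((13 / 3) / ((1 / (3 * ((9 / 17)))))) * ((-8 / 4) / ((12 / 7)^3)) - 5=-19581 / 2720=-7.20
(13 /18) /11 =0.07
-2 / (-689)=2 / 689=0.00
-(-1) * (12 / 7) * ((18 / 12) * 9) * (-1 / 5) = -162 / 35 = -4.63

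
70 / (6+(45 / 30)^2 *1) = 280 / 33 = 8.48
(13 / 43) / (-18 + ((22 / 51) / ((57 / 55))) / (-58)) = -1095939 / 65276537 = -0.02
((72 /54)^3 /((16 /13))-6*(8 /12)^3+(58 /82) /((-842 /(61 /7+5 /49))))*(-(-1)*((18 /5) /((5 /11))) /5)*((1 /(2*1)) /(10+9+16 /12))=35354308 /6449141125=0.01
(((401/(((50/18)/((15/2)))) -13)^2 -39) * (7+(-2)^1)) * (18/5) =20595943.62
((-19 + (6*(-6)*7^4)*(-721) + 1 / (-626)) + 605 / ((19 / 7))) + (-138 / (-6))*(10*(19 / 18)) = 6671192642711 / 107046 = 62320802.67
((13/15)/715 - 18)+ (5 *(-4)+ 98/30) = -28654/825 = -34.73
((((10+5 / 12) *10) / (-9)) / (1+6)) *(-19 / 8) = 11875 / 3024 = 3.93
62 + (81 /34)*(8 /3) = 1162 /17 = 68.35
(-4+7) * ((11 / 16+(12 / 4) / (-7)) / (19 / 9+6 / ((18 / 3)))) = 783 / 3136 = 0.25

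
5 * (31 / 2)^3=148955 / 8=18619.38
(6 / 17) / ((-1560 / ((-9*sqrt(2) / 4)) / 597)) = 5373*sqrt(2) / 17680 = 0.43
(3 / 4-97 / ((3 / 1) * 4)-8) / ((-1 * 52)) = 23 / 78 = 0.29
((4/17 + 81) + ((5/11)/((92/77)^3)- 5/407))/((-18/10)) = -2195222179505/48489680448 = -45.27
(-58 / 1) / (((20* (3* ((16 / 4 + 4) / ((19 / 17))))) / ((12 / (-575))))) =551 / 195500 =0.00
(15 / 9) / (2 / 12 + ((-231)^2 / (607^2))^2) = 1357546656010 / 152839043527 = 8.88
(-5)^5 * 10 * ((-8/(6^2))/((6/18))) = 62500/3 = 20833.33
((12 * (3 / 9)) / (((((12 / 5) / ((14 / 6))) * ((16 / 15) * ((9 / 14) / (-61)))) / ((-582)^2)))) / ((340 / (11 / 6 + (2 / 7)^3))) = -10965295645 / 17136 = -639898.21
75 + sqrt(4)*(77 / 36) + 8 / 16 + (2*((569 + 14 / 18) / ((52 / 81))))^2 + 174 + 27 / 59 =282781257887 / 89739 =3151152.32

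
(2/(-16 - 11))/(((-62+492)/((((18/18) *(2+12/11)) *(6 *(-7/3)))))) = 476/63855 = 0.01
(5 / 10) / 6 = 1 / 12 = 0.08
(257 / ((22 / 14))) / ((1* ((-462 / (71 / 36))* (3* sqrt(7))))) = -0.09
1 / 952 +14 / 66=6697 / 31416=0.21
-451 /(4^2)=-28.19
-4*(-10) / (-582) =-20 / 291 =-0.07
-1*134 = -134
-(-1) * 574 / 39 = 574 / 39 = 14.72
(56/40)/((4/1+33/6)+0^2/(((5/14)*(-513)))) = 14/95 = 0.15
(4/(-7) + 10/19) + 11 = 1457/133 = 10.95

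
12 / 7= 1.71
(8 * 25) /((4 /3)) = 150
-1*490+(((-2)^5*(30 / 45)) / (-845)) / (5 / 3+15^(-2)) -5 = -494.98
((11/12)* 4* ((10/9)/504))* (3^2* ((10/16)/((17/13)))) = 3575/102816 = 0.03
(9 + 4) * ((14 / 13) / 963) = 14 / 963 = 0.01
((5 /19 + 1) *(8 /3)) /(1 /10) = 640 /19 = 33.68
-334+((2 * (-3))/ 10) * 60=-370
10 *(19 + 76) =950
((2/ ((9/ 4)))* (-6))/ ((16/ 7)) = -7/ 3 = -2.33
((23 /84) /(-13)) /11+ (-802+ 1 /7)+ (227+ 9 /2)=-6851153 /12012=-570.36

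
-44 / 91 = -0.48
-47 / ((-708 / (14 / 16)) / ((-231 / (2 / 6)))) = -75999 / 1888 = -40.25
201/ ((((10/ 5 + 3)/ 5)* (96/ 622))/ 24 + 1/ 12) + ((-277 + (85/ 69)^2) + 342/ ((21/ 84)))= 79311536/ 23805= 3331.72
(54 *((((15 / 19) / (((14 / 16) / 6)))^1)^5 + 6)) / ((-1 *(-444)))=871836560889111 / 1539784448041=566.21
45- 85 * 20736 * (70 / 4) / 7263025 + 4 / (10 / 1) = 41.15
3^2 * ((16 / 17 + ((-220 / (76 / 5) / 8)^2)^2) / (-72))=-105766107681 / 72596094976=-1.46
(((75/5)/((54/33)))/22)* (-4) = -5/3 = -1.67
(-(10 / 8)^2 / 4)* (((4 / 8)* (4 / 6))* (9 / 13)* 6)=-225 / 416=-0.54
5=5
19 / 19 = 1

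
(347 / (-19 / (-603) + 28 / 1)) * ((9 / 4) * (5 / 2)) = 9415845 / 135224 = 69.63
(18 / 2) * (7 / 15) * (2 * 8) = 336 / 5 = 67.20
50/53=0.94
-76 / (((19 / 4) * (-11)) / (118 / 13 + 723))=152272 / 143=1064.84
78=78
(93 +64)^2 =24649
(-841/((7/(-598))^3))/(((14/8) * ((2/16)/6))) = 34530333786624/2401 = 14381646724.96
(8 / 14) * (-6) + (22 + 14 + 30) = 438 / 7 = 62.57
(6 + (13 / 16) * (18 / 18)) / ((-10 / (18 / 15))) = -327 / 400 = -0.82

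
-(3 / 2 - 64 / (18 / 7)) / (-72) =-0.32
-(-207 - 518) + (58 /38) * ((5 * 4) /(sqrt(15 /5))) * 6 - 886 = -161 + 1160 * sqrt(3) /19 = -55.25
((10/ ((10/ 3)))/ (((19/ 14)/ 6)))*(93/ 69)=7812/ 437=17.88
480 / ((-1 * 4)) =-120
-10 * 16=-160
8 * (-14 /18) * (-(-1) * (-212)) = 11872 /9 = 1319.11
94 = 94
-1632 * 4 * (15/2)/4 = -12240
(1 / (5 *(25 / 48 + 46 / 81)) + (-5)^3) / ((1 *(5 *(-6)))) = 880579 / 211650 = 4.16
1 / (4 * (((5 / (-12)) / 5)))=-3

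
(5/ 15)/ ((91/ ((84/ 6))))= 2/ 39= 0.05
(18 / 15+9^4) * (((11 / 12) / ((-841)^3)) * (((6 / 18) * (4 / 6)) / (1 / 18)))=-120307 / 2974116605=-0.00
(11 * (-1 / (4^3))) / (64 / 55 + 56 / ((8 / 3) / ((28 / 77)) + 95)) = -0.10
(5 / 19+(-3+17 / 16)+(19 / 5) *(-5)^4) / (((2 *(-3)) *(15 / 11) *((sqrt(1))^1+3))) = -2645467 / 36480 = -72.52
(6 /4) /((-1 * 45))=-1 /30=-0.03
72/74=36/37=0.97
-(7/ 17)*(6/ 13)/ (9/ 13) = -14/ 51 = -0.27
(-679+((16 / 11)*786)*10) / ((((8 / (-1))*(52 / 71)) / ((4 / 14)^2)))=-8398661 / 56056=-149.83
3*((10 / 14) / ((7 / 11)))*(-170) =-28050 / 49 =-572.45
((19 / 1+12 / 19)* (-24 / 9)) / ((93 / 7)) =-20888 / 5301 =-3.94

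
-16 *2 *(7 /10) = -112 /5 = -22.40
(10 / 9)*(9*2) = 20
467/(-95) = -467/95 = -4.92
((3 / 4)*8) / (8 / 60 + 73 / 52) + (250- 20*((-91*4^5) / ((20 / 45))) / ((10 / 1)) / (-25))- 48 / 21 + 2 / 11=-16521.32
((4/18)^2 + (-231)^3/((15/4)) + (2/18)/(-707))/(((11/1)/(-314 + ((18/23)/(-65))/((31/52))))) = 6544407616859762/69743025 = 93836016.10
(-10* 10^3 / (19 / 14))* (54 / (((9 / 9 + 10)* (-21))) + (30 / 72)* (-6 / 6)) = 3005000 / 627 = 4792.66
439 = 439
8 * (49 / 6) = 196 / 3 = 65.33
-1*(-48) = 48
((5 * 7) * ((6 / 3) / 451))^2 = 4900 / 203401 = 0.02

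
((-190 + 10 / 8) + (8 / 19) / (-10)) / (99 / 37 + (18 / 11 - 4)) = -29198587 / 48260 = -605.03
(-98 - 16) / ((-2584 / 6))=9 / 34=0.26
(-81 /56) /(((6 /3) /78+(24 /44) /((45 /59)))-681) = 0.00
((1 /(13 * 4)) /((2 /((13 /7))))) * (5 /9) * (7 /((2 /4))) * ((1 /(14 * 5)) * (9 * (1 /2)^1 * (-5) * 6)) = -15 /56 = -0.27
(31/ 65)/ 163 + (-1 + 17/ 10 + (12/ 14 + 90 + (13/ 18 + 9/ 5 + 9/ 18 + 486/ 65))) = 136245989/ 1334970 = 102.06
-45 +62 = 17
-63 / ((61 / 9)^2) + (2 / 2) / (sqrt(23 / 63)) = -5103 / 3721 + 3 * sqrt(161) / 23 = 0.28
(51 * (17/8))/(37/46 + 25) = 19941/4748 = 4.20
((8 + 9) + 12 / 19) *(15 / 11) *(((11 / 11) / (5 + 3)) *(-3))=-15075 / 1672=-9.02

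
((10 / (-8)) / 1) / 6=-5 / 24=-0.21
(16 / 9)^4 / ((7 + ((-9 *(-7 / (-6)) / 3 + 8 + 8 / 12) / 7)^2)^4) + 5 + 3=251095541626208904 / 31374853039329361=8.00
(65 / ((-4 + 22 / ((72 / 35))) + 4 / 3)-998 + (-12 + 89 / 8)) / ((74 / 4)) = -2290679 / 42772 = -53.56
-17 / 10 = -1.70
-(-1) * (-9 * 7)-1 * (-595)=532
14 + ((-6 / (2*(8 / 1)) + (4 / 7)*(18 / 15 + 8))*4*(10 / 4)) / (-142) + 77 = 360449 / 3976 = 90.66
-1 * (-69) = 69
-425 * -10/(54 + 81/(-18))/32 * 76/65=8075/2574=3.14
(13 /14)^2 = 169 /196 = 0.86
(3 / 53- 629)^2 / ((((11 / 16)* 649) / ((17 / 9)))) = 302234311232 / 180481059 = 1674.60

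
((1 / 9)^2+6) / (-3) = -487 / 243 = -2.00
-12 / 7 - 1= -19 / 7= -2.71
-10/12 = -5/6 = -0.83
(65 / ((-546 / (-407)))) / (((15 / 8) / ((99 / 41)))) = 17908 / 287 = 62.40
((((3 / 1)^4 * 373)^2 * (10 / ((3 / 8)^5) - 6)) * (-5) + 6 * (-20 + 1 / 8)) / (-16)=24508947944997 / 64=382952311640.58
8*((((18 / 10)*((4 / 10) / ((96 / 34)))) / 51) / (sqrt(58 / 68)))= sqrt(986) / 725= 0.04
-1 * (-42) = 42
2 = 2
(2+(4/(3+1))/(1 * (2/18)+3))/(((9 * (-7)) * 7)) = -65/12348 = -0.01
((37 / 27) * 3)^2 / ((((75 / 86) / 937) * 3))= 110316758 / 18225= 6053.05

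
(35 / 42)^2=25 / 36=0.69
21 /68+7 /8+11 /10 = 1553 /680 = 2.28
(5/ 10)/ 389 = 1/ 778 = 0.00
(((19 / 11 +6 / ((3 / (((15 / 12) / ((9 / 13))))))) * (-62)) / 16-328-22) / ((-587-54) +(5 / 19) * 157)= 11156173 / 18048096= 0.62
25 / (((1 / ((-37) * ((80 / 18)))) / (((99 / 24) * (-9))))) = 152625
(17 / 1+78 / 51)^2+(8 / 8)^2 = 99514 / 289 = 344.34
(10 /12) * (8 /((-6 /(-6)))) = 20 /3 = 6.67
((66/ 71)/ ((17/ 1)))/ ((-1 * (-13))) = 0.00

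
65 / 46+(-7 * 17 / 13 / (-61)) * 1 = 57019 / 36478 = 1.56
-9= -9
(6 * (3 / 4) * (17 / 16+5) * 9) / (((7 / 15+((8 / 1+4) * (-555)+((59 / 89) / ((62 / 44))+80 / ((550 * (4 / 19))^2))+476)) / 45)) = -44262669763125 / 24769746413624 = -1.79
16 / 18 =8 / 9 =0.89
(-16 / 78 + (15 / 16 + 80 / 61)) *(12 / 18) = 77797 / 57096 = 1.36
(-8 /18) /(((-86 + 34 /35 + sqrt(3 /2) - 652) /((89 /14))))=31150* sqrt(6) /11977772013 + 45916880 /11977772013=0.00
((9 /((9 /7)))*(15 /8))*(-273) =-28665 /8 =-3583.12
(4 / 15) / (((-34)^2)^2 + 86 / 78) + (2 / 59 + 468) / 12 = 3597907261553 / 92247350190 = 39.00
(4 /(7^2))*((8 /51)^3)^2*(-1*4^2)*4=-67108864 /862218102249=-0.00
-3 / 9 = -1 / 3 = -0.33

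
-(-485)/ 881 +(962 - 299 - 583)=70965/ 881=80.55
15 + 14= 29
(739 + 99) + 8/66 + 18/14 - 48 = 182815/231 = 791.41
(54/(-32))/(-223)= 27/3568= 0.01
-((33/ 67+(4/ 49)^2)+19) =-3136778/ 160867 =-19.50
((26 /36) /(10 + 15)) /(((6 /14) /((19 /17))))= 1729 /22950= 0.08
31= 31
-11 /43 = -0.26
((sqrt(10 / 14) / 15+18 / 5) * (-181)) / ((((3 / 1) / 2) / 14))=-6176.78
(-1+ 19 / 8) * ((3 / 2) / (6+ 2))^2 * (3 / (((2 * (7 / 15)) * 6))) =1485 / 57344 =0.03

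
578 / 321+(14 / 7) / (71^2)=2914340 / 1618161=1.80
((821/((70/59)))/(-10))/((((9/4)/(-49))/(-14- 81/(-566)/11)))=-29527494059/1400850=-21078.27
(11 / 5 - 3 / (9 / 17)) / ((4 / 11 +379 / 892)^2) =-5006317888 / 897917535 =-5.58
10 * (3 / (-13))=-30 / 13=-2.31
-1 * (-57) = 57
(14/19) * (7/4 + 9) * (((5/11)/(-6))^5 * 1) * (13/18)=-12228125/856595481984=-0.00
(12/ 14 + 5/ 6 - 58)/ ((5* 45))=-473/ 1890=-0.25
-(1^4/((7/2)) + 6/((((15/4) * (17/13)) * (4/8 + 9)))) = -4686/11305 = -0.41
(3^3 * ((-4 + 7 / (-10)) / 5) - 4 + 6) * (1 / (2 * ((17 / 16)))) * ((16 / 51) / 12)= -18704 / 65025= -0.29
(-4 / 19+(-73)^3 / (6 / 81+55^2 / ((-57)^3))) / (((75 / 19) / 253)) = -346311794747083 / 801975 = -431823678.73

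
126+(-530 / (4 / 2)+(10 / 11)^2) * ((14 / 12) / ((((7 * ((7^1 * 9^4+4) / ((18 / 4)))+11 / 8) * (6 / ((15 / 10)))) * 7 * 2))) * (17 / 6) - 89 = 92124852463 / 2489875564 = 37.00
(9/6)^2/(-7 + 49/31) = -93/224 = -0.42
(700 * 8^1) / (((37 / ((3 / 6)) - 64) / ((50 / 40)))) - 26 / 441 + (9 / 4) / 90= 12347401 / 17640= 699.97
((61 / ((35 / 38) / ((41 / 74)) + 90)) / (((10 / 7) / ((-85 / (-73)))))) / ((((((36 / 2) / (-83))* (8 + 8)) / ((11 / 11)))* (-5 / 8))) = 0.25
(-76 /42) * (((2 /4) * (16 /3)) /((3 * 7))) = -0.23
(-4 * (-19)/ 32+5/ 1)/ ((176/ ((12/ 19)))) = 177/ 6688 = 0.03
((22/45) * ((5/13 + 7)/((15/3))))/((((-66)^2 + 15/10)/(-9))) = -1408/944125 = -0.00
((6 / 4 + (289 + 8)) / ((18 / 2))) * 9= 597 / 2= 298.50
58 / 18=29 / 9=3.22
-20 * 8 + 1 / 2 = -319 / 2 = -159.50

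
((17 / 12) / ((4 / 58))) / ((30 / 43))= 21199 / 720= 29.44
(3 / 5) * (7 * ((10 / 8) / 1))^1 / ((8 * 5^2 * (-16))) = -0.00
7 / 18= 0.39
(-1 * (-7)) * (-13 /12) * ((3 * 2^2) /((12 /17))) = -1547 /12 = -128.92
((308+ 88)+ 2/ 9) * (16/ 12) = 14264/ 27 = 528.30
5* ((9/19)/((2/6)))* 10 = 1350/19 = 71.05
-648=-648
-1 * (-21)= 21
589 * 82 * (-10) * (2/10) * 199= -19222604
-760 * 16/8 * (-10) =15200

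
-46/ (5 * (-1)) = 46/ 5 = 9.20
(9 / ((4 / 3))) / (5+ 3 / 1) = 27 / 32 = 0.84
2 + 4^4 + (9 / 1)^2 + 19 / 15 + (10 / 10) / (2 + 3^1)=5107 / 15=340.47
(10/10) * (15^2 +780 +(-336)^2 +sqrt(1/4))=227803/2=113901.50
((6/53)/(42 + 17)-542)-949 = -4662351/3127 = -1491.00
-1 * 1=-1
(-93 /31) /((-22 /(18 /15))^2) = -27 /3025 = -0.01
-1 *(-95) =95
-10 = -10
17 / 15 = 1.13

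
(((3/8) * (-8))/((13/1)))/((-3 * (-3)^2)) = 1/117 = 0.01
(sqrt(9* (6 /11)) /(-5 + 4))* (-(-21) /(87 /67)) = -1407* sqrt(66) /319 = -35.83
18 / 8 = 9 / 4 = 2.25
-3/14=-0.21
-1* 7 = -7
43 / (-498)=-43 / 498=-0.09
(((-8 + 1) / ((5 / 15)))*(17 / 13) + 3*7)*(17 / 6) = -18.31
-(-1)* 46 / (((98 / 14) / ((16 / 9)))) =736 / 63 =11.68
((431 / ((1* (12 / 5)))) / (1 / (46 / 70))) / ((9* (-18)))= -0.73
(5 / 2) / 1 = 5 / 2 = 2.50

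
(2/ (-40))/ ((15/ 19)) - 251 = -75319/ 300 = -251.06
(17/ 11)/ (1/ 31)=527/ 11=47.91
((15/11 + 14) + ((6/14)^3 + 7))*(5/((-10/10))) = -423375/3773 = -112.21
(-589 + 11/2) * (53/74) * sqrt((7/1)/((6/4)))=-20617 * sqrt(42)/148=-902.79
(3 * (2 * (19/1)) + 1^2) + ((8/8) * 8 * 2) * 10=275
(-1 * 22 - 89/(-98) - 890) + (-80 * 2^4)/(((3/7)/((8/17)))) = -11578277/4998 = -2316.58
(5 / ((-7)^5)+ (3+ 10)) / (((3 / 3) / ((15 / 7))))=3277290 / 117649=27.86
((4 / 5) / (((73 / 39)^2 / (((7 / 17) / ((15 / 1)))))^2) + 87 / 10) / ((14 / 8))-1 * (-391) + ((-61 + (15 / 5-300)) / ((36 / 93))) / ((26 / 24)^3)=-5229085832687572873 / 15777107808746375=-331.44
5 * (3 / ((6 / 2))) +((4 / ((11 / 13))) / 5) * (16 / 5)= 2207 / 275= 8.03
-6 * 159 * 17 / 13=-16218 / 13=-1247.54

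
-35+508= 473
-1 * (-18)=18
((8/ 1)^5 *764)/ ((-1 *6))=-12517376/ 3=-4172458.67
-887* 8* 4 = -28384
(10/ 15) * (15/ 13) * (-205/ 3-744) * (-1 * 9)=73110/ 13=5623.85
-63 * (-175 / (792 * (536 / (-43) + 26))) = 52675 / 51216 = 1.03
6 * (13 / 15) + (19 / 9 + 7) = 644 / 45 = 14.31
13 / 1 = 13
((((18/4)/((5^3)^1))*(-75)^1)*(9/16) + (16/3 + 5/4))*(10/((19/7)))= 17017/912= 18.66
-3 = -3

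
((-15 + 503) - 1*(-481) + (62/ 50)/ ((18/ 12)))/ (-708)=-72737/ 53100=-1.37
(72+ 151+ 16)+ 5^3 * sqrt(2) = 415.78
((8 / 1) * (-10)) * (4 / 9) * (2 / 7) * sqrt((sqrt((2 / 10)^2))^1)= -128 * sqrt(5) / 63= -4.54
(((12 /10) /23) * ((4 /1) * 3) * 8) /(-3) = -1.67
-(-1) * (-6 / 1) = -6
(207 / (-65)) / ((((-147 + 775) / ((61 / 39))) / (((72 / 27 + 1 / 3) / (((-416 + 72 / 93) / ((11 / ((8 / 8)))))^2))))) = -1468280187 / 87924197853440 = -0.00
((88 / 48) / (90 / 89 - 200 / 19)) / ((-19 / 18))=2937 / 16090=0.18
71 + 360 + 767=1198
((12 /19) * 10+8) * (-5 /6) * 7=-4760 /57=-83.51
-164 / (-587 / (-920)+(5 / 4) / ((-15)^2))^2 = -11243577600 / 28398241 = -395.93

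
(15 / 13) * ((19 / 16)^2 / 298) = 5415 / 991744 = 0.01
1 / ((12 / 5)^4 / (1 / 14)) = 625 / 290304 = 0.00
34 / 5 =6.80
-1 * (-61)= 61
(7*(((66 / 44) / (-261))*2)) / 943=-7 / 82041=-0.00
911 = 911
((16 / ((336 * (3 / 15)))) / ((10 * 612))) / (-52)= -0.00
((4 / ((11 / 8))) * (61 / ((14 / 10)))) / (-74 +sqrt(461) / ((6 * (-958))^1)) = -23862451368960 / 13931172905111 +56100480 * sqrt(461) / 13931172905111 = -1.71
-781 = -781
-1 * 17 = -17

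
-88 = -88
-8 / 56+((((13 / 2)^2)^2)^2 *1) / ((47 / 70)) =199854020629 / 42112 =4745773.67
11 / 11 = 1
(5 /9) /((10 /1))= 1 /18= 0.06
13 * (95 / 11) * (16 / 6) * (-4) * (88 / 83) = -316160 / 249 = -1269.72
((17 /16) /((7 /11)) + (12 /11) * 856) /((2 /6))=3457563 /1232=2806.46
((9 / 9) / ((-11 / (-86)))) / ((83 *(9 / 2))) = 172 / 8217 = 0.02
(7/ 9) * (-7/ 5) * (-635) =6223/ 9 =691.44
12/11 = 1.09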